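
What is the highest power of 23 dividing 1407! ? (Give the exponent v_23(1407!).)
v_23(1407!) = 63

Legendre's formula: v_p(n!) = Σ_{k ≥ 1} ⌊n / p^k⌋. For p = 23, n = 1407, the terms are:
  ⌊1407/23^1⌋ = ⌊1407/23⌋ = 61
  ⌊1407/23^2⌋ = ⌊1407/529⌋ = 2
(the next term ⌊1407/23^3⌋ = 0, terminating the sum). Summing: v_23(1407!) = 61 + 2 = 63.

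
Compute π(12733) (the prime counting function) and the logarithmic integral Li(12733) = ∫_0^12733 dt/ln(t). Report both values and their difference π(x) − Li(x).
π(12733) = 1519;  Li(12733) ≈ 1538.89;  π(x) − Li(x) ≈ -19.89.

Direct count of primes ≤ 12733 gives π(12733) = 1519. Numerical evaluation of the logarithmic integral gives Li(12733) ≈ 1538.89. The difference π(x) − Li(x) ≈ -19.89 is typically negative for small/moderate x (Li(x) overestimates), though Littlewood's theorem shows this sign changes infinitely often.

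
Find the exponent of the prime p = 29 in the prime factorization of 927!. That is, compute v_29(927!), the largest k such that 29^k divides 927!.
v_29(927!) = 32

Legendre's formula: v_p(n!) = Σ_{k ≥ 1} ⌊n / p^k⌋. For p = 29, n = 927, the terms are:
  ⌊927/29^1⌋ = ⌊927/29⌋ = 31
  ⌊927/29^2⌋ = ⌊927/841⌋ = 1
(the next term ⌊927/29^3⌋ = 0, terminating the sum). Summing: v_29(927!) = 31 + 1 = 32.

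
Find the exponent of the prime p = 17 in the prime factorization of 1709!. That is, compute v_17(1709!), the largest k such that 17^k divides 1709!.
v_17(1709!) = 105

Legendre's formula: v_p(n!) = Σ_{k ≥ 1} ⌊n / p^k⌋. For p = 17, n = 1709, the terms are:
  ⌊1709/17^1⌋ = ⌊1709/17⌋ = 100
  ⌊1709/17^2⌋ = ⌊1709/289⌋ = 5
(the next term ⌊1709/17^3⌋ = 0, terminating the sum). Summing: v_17(1709!) = 100 + 5 = 105.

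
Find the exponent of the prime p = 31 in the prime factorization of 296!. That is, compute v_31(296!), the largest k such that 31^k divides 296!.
v_31(296!) = 9

Legendre's formula: v_p(n!) = Σ_{k ≥ 1} ⌊n / p^k⌋. For p = 31, n = 296, the terms are:
  ⌊296/31^1⌋ = ⌊296/31⌋ = 9
(the next term ⌊296/31^2⌋ = 0, terminating the sum). Summing: v_31(296!) = 9 = 9.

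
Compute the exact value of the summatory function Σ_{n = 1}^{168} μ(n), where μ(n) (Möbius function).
Σ_{n ≤ 168} μ(n) = -1

Compute μ(n) for each 1 ≤ n ≤ 168: μ(1) = 1, μ(2) = -1, μ(3) = -1, μ(4) = 0, μ(5) = -1, μ(6) = 1, μ(7) = -1, μ(8) = 0, μ(9) = 0, μ(10) = 1, μ(11) = -1, μ(12) = 0, μ(13) = -1, μ(14) = 1, μ(15) = 1, μ(16) = 0, μ(17) = -1, μ(18) = 0, μ(19) = -1, μ(20) = 0, μ(21) = 1, μ(22) = 1, μ(23) = -1, μ(24) = 0, μ(25) = 0, μ(26) = 1, μ(27) = 0, μ(28) = 0, μ(29) = -1, μ(30) = -1, μ(31) = -1, μ(32) = 0, μ(33) = 1, μ(34) = 1, μ(35) = 1, μ(36) = 0, μ(37) = -1, μ(38) = 1, μ(39) = 1, μ(40) = 0, μ(41) = -1, μ(42) = -1, μ(43) = -1, μ(44) = 0, μ(45) = 0, μ(46) = 1, μ(47) = -1, μ(48) = 0, μ(49) = 0, μ(50) = 0, μ(51) = 1, μ(52) = 0, μ(53) = -1, μ(54) = 0, μ(55) = 1, μ(56) = 0, μ(57) = 1, μ(58) = 1, μ(59) = -1, μ(60) = 0, μ(61) = -1, μ(62) = 1, μ(63) = 0, μ(64) = 0, μ(65) = 1, μ(66) = -1, μ(67) = -1, μ(68) = 0, μ(69) = 1, μ(70) = -1, μ(71) = -1, μ(72) = 0, μ(73) = -1, μ(74) = 1, μ(75) = 0, μ(76) = 0, μ(77) = 1, μ(78) = -1, μ(79) = -1, μ(80) = 0, μ(81) = 0, μ(82) = 1, μ(83) = -1, μ(84) = 0, μ(85) = 1, μ(86) = 1, μ(87) = 1, μ(88) = 0, μ(89) = -1, μ(90) = 0, μ(91) = 1, μ(92) = 0, μ(93) = 1, μ(94) = 1, μ(95) = 1, μ(96) = 0, μ(97) = -1, μ(98) = 0, μ(99) = 0, μ(100) = 0, μ(101) = -1, μ(102) = -1, μ(103) = -1, μ(104) = 0, μ(105) = -1, μ(106) = 1, μ(107) = -1, μ(108) = 0, μ(109) = -1, μ(110) = -1, μ(111) = 1, μ(112) = 0, μ(113) = -1, μ(114) = -1, μ(115) = 1, μ(116) = 0, μ(117) = 0, μ(118) = 1, μ(119) = 1, μ(120) = 0, μ(121) = 0, μ(122) = 1, μ(123) = 1, μ(124) = 0, μ(125) = 0, μ(126) = 0, μ(127) = -1, μ(128) = 0, μ(129) = 1, μ(130) = -1, μ(131) = -1, μ(132) = 0, μ(133) = 1, μ(134) = 1, μ(135) = 0, μ(136) = 0, μ(137) = -1, μ(138) = -1, μ(139) = -1, μ(140) = 0, μ(141) = 1, μ(142) = 1, μ(143) = 1, μ(144) = 0, μ(145) = 1, μ(146) = 1, μ(147) = 0, μ(148) = 0, μ(149) = -1, μ(150) = 0, μ(151) = -1, μ(152) = 0, μ(153) = 0, μ(154) = -1, μ(155) = 1, μ(156) = 0, μ(157) = -1, μ(158) = 1, μ(159) = 1, μ(160) = 0, μ(161) = 1, μ(162) = 0, μ(163) = -1, μ(164) = 0, μ(165) = -1, μ(166) = 1, μ(167) = -1, μ(168) = 0. Summing all 168 values: -1. (Mertens function M(x) = Σ_{n ≤ x} μ(n); on average M(x) should be small (PNT ⟺ M(x) = o(x)).)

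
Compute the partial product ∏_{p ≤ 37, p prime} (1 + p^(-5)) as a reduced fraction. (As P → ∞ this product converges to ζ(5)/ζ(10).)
∏ = 233011615725255938572288274478934396372114341888/224936953086109917286174853620680141509079739945

The primes p ≤ 37 are [2, 3, 5, 7, 11, 13, 17, 19, 23, 29, 31, 37]. For each, (1 + 1/p^5) = (p^5 + 1)/p^5. Multiplying these fractions over p ∈ [2, 3, 5, 7, 11, 13, 17, 19, 23, 29, 31, 37] gives 233011615725255938572288274478934396372114341888/224936953086109917286174853620680141509079739945. (In the limit P → ∞ this tends to ζ(5)/ζ(10).)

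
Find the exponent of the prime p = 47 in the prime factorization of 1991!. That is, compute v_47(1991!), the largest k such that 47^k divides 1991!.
v_47(1991!) = 42

Legendre's formula: v_p(n!) = Σ_{k ≥ 1} ⌊n / p^k⌋. For p = 47, n = 1991, the terms are:
  ⌊1991/47^1⌋ = ⌊1991/47⌋ = 42
(the next term ⌊1991/47^2⌋ = 0, terminating the sum). Summing: v_47(1991!) = 42 = 42.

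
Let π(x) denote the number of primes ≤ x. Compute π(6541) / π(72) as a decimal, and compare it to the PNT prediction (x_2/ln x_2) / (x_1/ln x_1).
π(6541)/π(72) = 844/20 ≈ 42.2000;  PNT prediction ≈ 44.2215.

π(72) = 20 and π(6541) = 844, so π(6541)/π(72) ≈ 42.2000. The PNT-predicted ratio is (6541/ln(6541)) / (72/ln(72)) ≈ 44.2215. The two agree to within a few percent, as expected.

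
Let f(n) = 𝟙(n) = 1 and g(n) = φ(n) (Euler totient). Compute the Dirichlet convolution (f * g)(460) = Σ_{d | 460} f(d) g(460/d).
(𝟙 * φ)(460) = 460

Divisors of 460: [1, 2, 4, 5, 10, 20, 23, 46, 92, 115, 230, 460]. For each d | 460:
  d = 1: 𝟙(1) · φ(460/1) = 1 · 176 = 176
  d = 2: 𝟙(2) · φ(460/2) = 1 · 88 = 88
  d = 4: 𝟙(4) · φ(460/4) = 1 · 88 = 88
  d = 5: 𝟙(5) · φ(460/5) = 1 · 44 = 44
  d = 10: 𝟙(10) · φ(460/10) = 1 · 22 = 22
  d = 20: 𝟙(20) · φ(460/20) = 1 · 22 = 22
  d = 23: 𝟙(23) · φ(460/23) = 1 · 8 = 8
  d = 46: 𝟙(46) · φ(460/46) = 1 · 4 = 4
  d = 92: 𝟙(92) · φ(460/92) = 1 · 4 = 4
  d = 115: 𝟙(115) · φ(460/115) = 1 · 2 = 2
  d = 230: 𝟙(230) · φ(460/230) = 1 · 1 = 1
  d = 460: 𝟙(460) · φ(460/460) = 1 · 1 = 1
Summing: (𝟙 * φ)(460) = 176 + 88 + 88 + 44 + 22 + 22 + 8 + 4 + 4 + 2 + 1 + 1 = 460.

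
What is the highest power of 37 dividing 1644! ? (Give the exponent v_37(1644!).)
v_37(1644!) = 45

Legendre's formula: v_p(n!) = Σ_{k ≥ 1} ⌊n / p^k⌋. For p = 37, n = 1644, the terms are:
  ⌊1644/37^1⌋ = ⌊1644/37⌋ = 44
  ⌊1644/37^2⌋ = ⌊1644/1369⌋ = 1
(the next term ⌊1644/37^3⌋ = 0, terminating the sum). Summing: v_37(1644!) = 44 + 1 = 45.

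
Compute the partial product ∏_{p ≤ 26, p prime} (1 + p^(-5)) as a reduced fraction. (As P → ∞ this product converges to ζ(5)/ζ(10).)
∏ = 2612085852729079932096672771072/2521568243390149185231442932125

The primes p ≤ 26 are [2, 3, 5, 7, 11, 13, 17, 19, 23]. For each, (1 + 1/p^5) = (p^5 + 1)/p^5. Multiplying these fractions over p ∈ [2, 3, 5, 7, 11, 13, 17, 19, 23] gives 2612085852729079932096672771072/2521568243390149185231442932125. (In the limit P → ∞ this tends to ζ(5)/ζ(10).)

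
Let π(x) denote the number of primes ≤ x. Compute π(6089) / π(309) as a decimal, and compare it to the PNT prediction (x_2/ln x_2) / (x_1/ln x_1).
π(6089)/π(309) = 794/63 ≈ 12.6032;  PNT prediction ≈ 12.9648.

π(309) = 63 and π(6089) = 794, so π(6089)/π(309) ≈ 12.6032. The PNT-predicted ratio is (6089/ln(6089)) / (309/ln(309)) ≈ 12.9648. The two agree to within a few percent, as expected.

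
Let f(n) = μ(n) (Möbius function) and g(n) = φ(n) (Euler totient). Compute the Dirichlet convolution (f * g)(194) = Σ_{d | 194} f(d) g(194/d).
(μ * φ)(194) = 0

Divisors of 194: [1, 2, 97, 194]. For each d | 194:
  d = 1: μ(1) · φ(194/1) = 1 · 96 = 96
  d = 2: μ(2) · φ(194/2) = -1 · 96 = -96
  d = 97: μ(97) · φ(194/97) = -1 · 1 = -1
  d = 194: μ(194) · φ(194/194) = 1 · 1 = 1
Summing: (μ * φ)(194) = 96 + -96 + -1 + 1 = 0.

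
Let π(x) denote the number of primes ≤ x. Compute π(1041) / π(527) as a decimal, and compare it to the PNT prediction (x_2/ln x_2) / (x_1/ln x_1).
π(1041)/π(527) = 175/99 ≈ 1.7677;  PNT prediction ≈ 1.7818.

π(527) = 99 and π(1041) = 175, so π(1041)/π(527) ≈ 1.7677. The PNT-predicted ratio is (1041/ln(1041)) / (527/ln(527)) ≈ 1.7818. The two agree to within a few percent, as expected.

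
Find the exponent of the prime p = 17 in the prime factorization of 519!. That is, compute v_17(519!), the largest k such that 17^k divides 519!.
v_17(519!) = 31

Legendre's formula: v_p(n!) = Σ_{k ≥ 1} ⌊n / p^k⌋. For p = 17, n = 519, the terms are:
  ⌊519/17^1⌋ = ⌊519/17⌋ = 30
  ⌊519/17^2⌋ = ⌊519/289⌋ = 1
(the next term ⌊519/17^3⌋ = 0, terminating the sum). Summing: v_17(519!) = 30 + 1 = 31.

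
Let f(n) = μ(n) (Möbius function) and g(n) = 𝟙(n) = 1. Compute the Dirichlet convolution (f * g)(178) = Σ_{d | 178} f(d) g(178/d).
(μ * 𝟙)(178) = 0

Divisors of 178: [1, 2, 89, 178]. For each d | 178:
  d = 1: μ(1) · 𝟙(178/1) = 1 · 1 = 1
  d = 2: μ(2) · 𝟙(178/2) = -1 · 1 = -1
  d = 89: μ(89) · 𝟙(178/89) = -1 · 1 = -1
  d = 178: μ(178) · 𝟙(178/178) = 1 · 1 = 1
Summing: (μ * 𝟙)(178) = 1 + -1 + -1 + 1 = 0.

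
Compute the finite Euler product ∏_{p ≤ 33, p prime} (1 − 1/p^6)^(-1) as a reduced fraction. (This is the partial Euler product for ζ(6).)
∏ = 21845630847366461901783214359247811231609675/21473219492121468455585352466296495056879616

The primes p ≤ 33 are [2, 3, 5, 7, 11, 13, 17, 19, 23, 29, 31]. For each prime, (1 − 1/p^6)^(-1) = p^6 / (p^6 − 1). The product is (1 − 1/2^6)^(-1), (1 − 1/3^6)^(-1), (1 − 1/5^6)^(-1), (1 − 1/7^6)^(-1), (1 − 1/11^6)^(-1), (1 − 1/13^6)^(-1), (1 − 1/17^6)^(-1), (1 − 1/19^6)^(-1), (1 − 1/23^6)^(-1), (1 − 1/29^6)^(-1), (1 − 1/31^6)^(-1) = ∏ p^6 / (p^6 − 1) = 21845630847366461901783214359247811231609675/21473219492121468455585352466296495056879616.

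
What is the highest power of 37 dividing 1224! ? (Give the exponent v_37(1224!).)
v_37(1224!) = 33

Legendre's formula: v_p(n!) = Σ_{k ≥ 1} ⌊n / p^k⌋. For p = 37, n = 1224, the terms are:
  ⌊1224/37^1⌋ = ⌊1224/37⌋ = 33
(the next term ⌊1224/37^2⌋ = 0, terminating the sum). Summing: v_37(1224!) = 33 = 33.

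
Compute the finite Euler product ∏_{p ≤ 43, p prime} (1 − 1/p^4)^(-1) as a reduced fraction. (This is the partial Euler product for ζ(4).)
∏ = 68304364739414847787103076142881583957543/63109073443906486560772797235200000000000

The primes p ≤ 43 are [2, 3, 5, 7, 11, 13, 17, 19, 23, 29, 31, 37, 41, 43]. For each prime, (1 − 1/p^4)^(-1) = p^4 / (p^4 − 1). The product is (1 − 1/2^4)^(-1), (1 − 1/3^4)^(-1), (1 − 1/5^4)^(-1), (1 − 1/7^4)^(-1), (1 − 1/11^4)^(-1), (1 − 1/13^4)^(-1), (1 − 1/17^4)^(-1), (1 − 1/19^4)^(-1), (1 − 1/23^4)^(-1), (1 − 1/29^4)^(-1), (1 − 1/31^4)^(-1), (1 − 1/37^4)^(-1), (1 − 1/41^4)^(-1), (1 − 1/43^4)^(-1) = ∏ p^4 / (p^4 − 1) = 68304364739414847787103076142881583957543/63109073443906486560772797235200000000000.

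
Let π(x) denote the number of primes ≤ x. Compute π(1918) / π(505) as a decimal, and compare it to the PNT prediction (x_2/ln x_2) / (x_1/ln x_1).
π(1918)/π(505) = 293/96 ≈ 3.0521;  PNT prediction ≈ 3.1275.

π(505) = 96 and π(1918) = 293, so π(1918)/π(505) ≈ 3.0521. The PNT-predicted ratio is (1918/ln(1918)) / (505/ln(505)) ≈ 3.1275. The two agree to within a few percent, as expected.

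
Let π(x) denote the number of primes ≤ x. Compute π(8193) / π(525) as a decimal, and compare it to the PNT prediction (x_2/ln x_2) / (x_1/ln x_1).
π(8193)/π(525) = 1028/99 ≈ 10.3838;  PNT prediction ≈ 10.8472.

π(525) = 99 and π(8193) = 1028, so π(8193)/π(525) ≈ 10.3838. The PNT-predicted ratio is (8193/ln(8193)) / (525/ln(525)) ≈ 10.8472. The two agree to within a few percent, as expected.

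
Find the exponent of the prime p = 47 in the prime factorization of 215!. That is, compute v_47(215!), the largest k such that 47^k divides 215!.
v_47(215!) = 4

Legendre's formula: v_p(n!) = Σ_{k ≥ 1} ⌊n / p^k⌋. For p = 47, n = 215, the terms are:
  ⌊215/47^1⌋ = ⌊215/47⌋ = 4
(the next term ⌊215/47^2⌋ = 0, terminating the sum). Summing: v_47(215!) = 4 = 4.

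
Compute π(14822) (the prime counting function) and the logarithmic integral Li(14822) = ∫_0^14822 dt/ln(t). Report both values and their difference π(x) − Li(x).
π(14822) = 1736;  Li(14822) ≈ 1758.10;  π(x) − Li(x) ≈ -22.10.

Direct count of primes ≤ 14822 gives π(14822) = 1736. Numerical evaluation of the logarithmic integral gives Li(14822) ≈ 1758.10. The difference π(x) − Li(x) ≈ -22.10 is typically negative for small/moderate x (Li(x) overestimates), though Littlewood's theorem shows this sign changes infinitely often.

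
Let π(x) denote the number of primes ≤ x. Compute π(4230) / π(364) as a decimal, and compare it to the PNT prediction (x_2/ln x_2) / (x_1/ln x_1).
π(4230)/π(364) = 579/72 ≈ 8.0417;  PNT prediction ≈ 8.2072.

π(364) = 72 and π(4230) = 579, so π(4230)/π(364) ≈ 8.0417. The PNT-predicted ratio is (4230/ln(4230)) / (364/ln(364)) ≈ 8.2072. The two agree to within a few percent, as expected.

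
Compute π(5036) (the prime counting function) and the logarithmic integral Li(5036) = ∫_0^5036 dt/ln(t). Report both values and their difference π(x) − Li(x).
π(5036) = 674;  Li(5036) ≈ 688.51;  π(x) − Li(x) ≈ -14.51.

Direct count of primes ≤ 5036 gives π(5036) = 674. Numerical evaluation of the logarithmic integral gives Li(5036) ≈ 688.51. The difference π(x) − Li(x) ≈ -14.51 is typically negative for small/moderate x (Li(x) overestimates), though Littlewood's theorem shows this sign changes infinitely often.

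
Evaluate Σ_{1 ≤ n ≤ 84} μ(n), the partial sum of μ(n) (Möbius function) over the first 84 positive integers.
Σ_{n ≤ 84} μ(n) = -4

Compute μ(n) for each 1 ≤ n ≤ 84: μ(1) = 1, μ(2) = -1, μ(3) = -1, μ(4) = 0, μ(5) = -1, μ(6) = 1, μ(7) = -1, μ(8) = 0, μ(9) = 0, μ(10) = 1, μ(11) = -1, μ(12) = 0, μ(13) = -1, μ(14) = 1, μ(15) = 1, μ(16) = 0, μ(17) = -1, μ(18) = 0, μ(19) = -1, μ(20) = 0, μ(21) = 1, μ(22) = 1, μ(23) = -1, μ(24) = 0, μ(25) = 0, μ(26) = 1, μ(27) = 0, μ(28) = 0, μ(29) = -1, μ(30) = -1, μ(31) = -1, μ(32) = 0, μ(33) = 1, μ(34) = 1, μ(35) = 1, μ(36) = 0, μ(37) = -1, μ(38) = 1, μ(39) = 1, μ(40) = 0, μ(41) = -1, μ(42) = -1, μ(43) = -1, μ(44) = 0, μ(45) = 0, μ(46) = 1, μ(47) = -1, μ(48) = 0, μ(49) = 0, μ(50) = 0, μ(51) = 1, μ(52) = 0, μ(53) = -1, μ(54) = 0, μ(55) = 1, μ(56) = 0, μ(57) = 1, μ(58) = 1, μ(59) = -1, μ(60) = 0, μ(61) = -1, μ(62) = 1, μ(63) = 0, μ(64) = 0, μ(65) = 1, μ(66) = -1, μ(67) = -1, μ(68) = 0, μ(69) = 1, μ(70) = -1, μ(71) = -1, μ(72) = 0, μ(73) = -1, μ(74) = 1, μ(75) = 0, μ(76) = 0, μ(77) = 1, μ(78) = -1, μ(79) = -1, μ(80) = 0, μ(81) = 0, μ(82) = 1, μ(83) = -1, μ(84) = 0. Summing all 84 values: -4. (Mertens function M(x) = Σ_{n ≤ x} μ(n); on average M(x) should be small (PNT ⟺ M(x) = o(x)).)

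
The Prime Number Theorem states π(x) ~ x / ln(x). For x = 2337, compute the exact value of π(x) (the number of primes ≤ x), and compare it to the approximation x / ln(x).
π(2337) = 345;  x/ln(x) ≈ 301.29;  relative error ≈ 12.67%.

Directly count primes up to 2337: π(2337) = 345. The PNT approximation gives 2337/ln(2337) ≈ 2337/7.75662 ≈ 301.29. Relative error (π(x) − x/ln(x)) / π(x) ≈ 12.67%; the approximation is known to undercount slightly (Li(x) is a better estimate).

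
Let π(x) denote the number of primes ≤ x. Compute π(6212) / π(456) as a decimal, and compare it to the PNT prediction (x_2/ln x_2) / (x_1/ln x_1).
π(6212)/π(456) = 808/87 ≈ 9.2874;  PNT prediction ≈ 9.5493.

π(456) = 87 and π(6212) = 808, so π(6212)/π(456) ≈ 9.2874. The PNT-predicted ratio is (6212/ln(6212)) / (456/ln(456)) ≈ 9.5493. The two agree to within a few percent, as expected.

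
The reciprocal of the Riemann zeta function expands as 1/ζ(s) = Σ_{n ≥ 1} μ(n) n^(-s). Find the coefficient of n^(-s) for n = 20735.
μ(20735) = 1

Factor n = 20735 = 5 · 11 · 13 · 29. μ(n) = 0 if any exponent ≥ 2 (not squarefree); otherwise μ(n) = (−1)^{ω(n)} where ω(n) is the number of distinct prime factors. Applying: μ(20735) = 1.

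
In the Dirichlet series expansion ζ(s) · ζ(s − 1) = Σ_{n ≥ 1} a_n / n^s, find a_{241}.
σ(241) = 242

In the product (Σ m^0/m^s)(Σ k / k^s) = Σ (Σ_{d | n} d) / n^s, the coefficient of 1/n^s is σ(n) = Σ_{d | n} d. For n = 241, divisors are [1, 241]; summing: σ(241) = 242.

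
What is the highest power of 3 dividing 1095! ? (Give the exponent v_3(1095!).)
v_3(1095!) = 544

Legendre's formula: v_p(n!) = Σ_{k ≥ 1} ⌊n / p^k⌋. For p = 3, n = 1095, the terms are:
  ⌊1095/3^1⌋ = ⌊1095/3⌋ = 365
  ⌊1095/3^2⌋ = ⌊1095/9⌋ = 121
  ⌊1095/3^3⌋ = ⌊1095/27⌋ = 40
  ⌊1095/3^4⌋ = ⌊1095/81⌋ = 13
  ⌊1095/3^5⌋ = ⌊1095/243⌋ = 4
  ⌊1095/3^6⌋ = ⌊1095/729⌋ = 1
(the next term ⌊1095/3^7⌋ = 0, terminating the sum). Summing: v_3(1095!) = 365 + 121 + 40 + 13 + 4 + 1 = 544.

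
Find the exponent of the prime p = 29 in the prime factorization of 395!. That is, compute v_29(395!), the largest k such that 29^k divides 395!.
v_29(395!) = 13

Legendre's formula: v_p(n!) = Σ_{k ≥ 1} ⌊n / p^k⌋. For p = 29, n = 395, the terms are:
  ⌊395/29^1⌋ = ⌊395/29⌋ = 13
(the next term ⌊395/29^2⌋ = 0, terminating the sum). Summing: v_29(395!) = 13 = 13.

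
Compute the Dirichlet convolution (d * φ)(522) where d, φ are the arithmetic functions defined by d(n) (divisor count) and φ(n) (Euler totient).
(d * φ)(522) = 1170

Divisors of 522: [1, 2, 3, 6, 9, 18, 29, 58, 87, 174, 261, 522]. For each d | 522:
  d = 1: d(1) · φ(522/1) = 1 · 168 = 168
  d = 2: d(2) · φ(522/2) = 2 · 168 = 336
  d = 3: d(3) · φ(522/3) = 2 · 56 = 112
  d = 6: d(6) · φ(522/6) = 4 · 56 = 224
  d = 9: d(9) · φ(522/9) = 3 · 28 = 84
  d = 18: d(18) · φ(522/18) = 6 · 28 = 168
  d = 29: d(29) · φ(522/29) = 2 · 6 = 12
  d = 58: d(58) · φ(522/58) = 4 · 6 = 24
  d = 87: d(87) · φ(522/87) = 4 · 2 = 8
  d = 174: d(174) · φ(522/174) = 8 · 2 = 16
  d = 261: d(261) · φ(522/261) = 6 · 1 = 6
  d = 522: d(522) · φ(522/522) = 12 · 1 = 12
Summing: (d * φ)(522) = 168 + 336 + 112 + 224 + 84 + 168 + 12 + 24 + 8 + 16 + 6 + 12 = 1170.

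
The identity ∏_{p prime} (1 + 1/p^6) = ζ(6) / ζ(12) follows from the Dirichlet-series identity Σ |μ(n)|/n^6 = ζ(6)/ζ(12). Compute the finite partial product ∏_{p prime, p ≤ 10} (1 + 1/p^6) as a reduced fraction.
∏ = 17446405561/17153224200

The primes p ≤ 10 are [2, 3, 5, 7]. For each, (1 + 1/p^6) = (p^6 + 1)/p^6. Multiplying these fractions over p ∈ [2, 3, 5, 7] gives 17446405561/17153224200. (In the limit P → ∞ this tends to ζ(6)/ζ(12).)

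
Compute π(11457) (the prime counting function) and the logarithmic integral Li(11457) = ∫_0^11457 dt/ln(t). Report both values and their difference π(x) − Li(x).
π(11457) = 1381;  Li(11457) ≈ 1403.15;  π(x) − Li(x) ≈ -22.15.

Direct count of primes ≤ 11457 gives π(11457) = 1381. Numerical evaluation of the logarithmic integral gives Li(11457) ≈ 1403.15. The difference π(x) − Li(x) ≈ -22.15 is typically negative for small/moderate x (Li(x) overestimates), though Littlewood's theorem shows this sign changes infinitely often.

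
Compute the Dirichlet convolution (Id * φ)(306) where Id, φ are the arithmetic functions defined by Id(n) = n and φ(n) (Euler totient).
(Id * φ)(306) = 2079

Divisors of 306: [1, 2, 3, 6, 9, 17, 18, 34, 51, 102, 153, 306]. For each d | 306:
  d = 1: Id(1) · φ(306/1) = 1 · 96 = 96
  d = 2: Id(2) · φ(306/2) = 2 · 96 = 192
  d = 3: Id(3) · φ(306/3) = 3 · 32 = 96
  d = 6: Id(6) · φ(306/6) = 6 · 32 = 192
  d = 9: Id(9) · φ(306/9) = 9 · 16 = 144
  d = 17: Id(17) · φ(306/17) = 17 · 6 = 102
  d = 18: Id(18) · φ(306/18) = 18 · 16 = 288
  d = 34: Id(34) · φ(306/34) = 34 · 6 = 204
  d = 51: Id(51) · φ(306/51) = 51 · 2 = 102
  d = 102: Id(102) · φ(306/102) = 102 · 2 = 204
  d = 153: Id(153) · φ(306/153) = 153 · 1 = 153
  d = 306: Id(306) · φ(306/306) = 306 · 1 = 306
Summing: (Id * φ)(306) = 96 + 192 + 96 + 192 + 144 + 102 + 288 + 204 + 102 + 204 + 153 + 306 = 2079.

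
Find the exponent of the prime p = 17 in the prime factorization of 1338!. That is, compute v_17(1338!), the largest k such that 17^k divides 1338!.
v_17(1338!) = 82

Legendre's formula: v_p(n!) = Σ_{k ≥ 1} ⌊n / p^k⌋. For p = 17, n = 1338, the terms are:
  ⌊1338/17^1⌋ = ⌊1338/17⌋ = 78
  ⌊1338/17^2⌋ = ⌊1338/289⌋ = 4
(the next term ⌊1338/17^3⌋ = 0, terminating the sum). Summing: v_17(1338!) = 78 + 4 = 82.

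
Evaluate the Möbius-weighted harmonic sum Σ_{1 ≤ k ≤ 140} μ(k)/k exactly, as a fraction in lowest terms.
Σ μ(k)/k = -149232714064150937862643507545628954127995759701627353/10014646650599190067509233131649940057366334653200433090

Values of μ(k) for 1 ≤ k ≤ 140: μ(1) = 1, μ(2) = -1, μ(3) = -1, μ(5) = -1, μ(6) = 1, μ(7) = -1, μ(10) = 1, μ(11) = -1, μ(13) = -1, μ(14) = 1, μ(15) = 1, μ(17) = -1, μ(19) = -1, μ(21) = 1, μ(22) = 1, μ(23) = -1, μ(26) = 1, μ(29) = -1, μ(30) = -1, μ(31) = -1, μ(33) = 1, μ(34) = 1, μ(35) = 1, μ(37) = -1, μ(38) = 1, μ(39) = 1, μ(41) = -1, μ(42) = -1, μ(43) = -1, μ(46) = 1, μ(47) = -1, μ(51) = 1, μ(53) = -1, μ(55) = 1, μ(57) = 1, μ(58) = 1, μ(59) = -1, μ(61) = -1, μ(62) = 1, μ(65) = 1, μ(66) = -1, μ(67) = -1, μ(69) = 1, μ(70) = -1, μ(71) = -1, μ(73) = -1, μ(74) = 1, μ(77) = 1, μ(78) = -1, μ(79) = -1, μ(82) = 1, μ(83) = -1, μ(85) = 1, μ(86) = 1, μ(87) = 1, μ(89) = -1, μ(91) = 1, μ(93) = 1, μ(94) = 1, μ(95) = 1, μ(97) = -1, μ(101) = -1, μ(102) = -1, μ(103) = -1, μ(105) = -1, μ(106) = 1, μ(107) = -1, μ(109) = -1, μ(110) = -1, μ(111) = 1, μ(113) = -1, μ(114) = -1, μ(115) = 1, μ(118) = 1, μ(119) = 1, μ(122) = 1, μ(123) = 1, μ(127) = -1, μ(129) = 1, μ(130) = -1, μ(131) = -1, μ(133) = 1, μ(134) = 1, μ(137) = -1, μ(138) = -1, μ(139) = -1, with μ = 0 on non-squarefree integers. Summing μ(k)/k for k where μ(k) ≠ 0 gives -149232714064150937862643507545628954127995759701627353/10014646650599190067509233131649940057366334653200433090 ≈ -0.0149. (PNT ⟺ this sum → 0 as n → ∞.)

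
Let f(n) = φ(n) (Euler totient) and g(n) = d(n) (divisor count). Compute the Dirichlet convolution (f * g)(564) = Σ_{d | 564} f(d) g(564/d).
(φ * d)(564) = 1344

Divisors of 564: [1, 2, 3, 4, 6, 12, 47, 94, 141, 188, 282, 564]. For each d | 564:
  d = 1: φ(1) · d(564/1) = 1 · 12 = 12
  d = 2: φ(2) · d(564/2) = 1 · 8 = 8
  d = 3: φ(3) · d(564/3) = 2 · 6 = 12
  d = 4: φ(4) · d(564/4) = 2 · 4 = 8
  d = 6: φ(6) · d(564/6) = 2 · 4 = 8
  d = 12: φ(12) · d(564/12) = 4 · 2 = 8
  d = 47: φ(47) · d(564/47) = 46 · 6 = 276
  d = 94: φ(94) · d(564/94) = 46 · 4 = 184
  d = 141: φ(141) · d(564/141) = 92 · 3 = 276
  d = 188: φ(188) · d(564/188) = 92 · 2 = 184
  d = 282: φ(282) · d(564/282) = 92 · 2 = 184
  d = 564: φ(564) · d(564/564) = 184 · 1 = 184
Summing: (φ * d)(564) = 12 + 8 + 12 + 8 + 8 + 8 + 276 + 184 + 276 + 184 + 184 + 184 = 1344.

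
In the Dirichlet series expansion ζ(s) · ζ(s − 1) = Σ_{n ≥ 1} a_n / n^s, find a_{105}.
σ(105) = 192

In the product (Σ m^0/m^s)(Σ k / k^s) = Σ (Σ_{d | n} d) / n^s, the coefficient of 1/n^s is σ(n) = Σ_{d | n} d. For n = 105, divisors are [1, 3, 5, 7, 15, 21, 35, 105]; summing: σ(105) = 192.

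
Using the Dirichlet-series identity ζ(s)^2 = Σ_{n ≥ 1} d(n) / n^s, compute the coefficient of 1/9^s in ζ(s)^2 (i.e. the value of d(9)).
d(9) = 3

ζ(s)^2 = (Σ 1/m^s)(Σ 1/k^s). The coefficient of 1/n^s in the product is the number of ordered pairs (m, k) with mk = n, which equals d(n). For n = 9, divisors are [1, 3, 9], so d(9) = 3.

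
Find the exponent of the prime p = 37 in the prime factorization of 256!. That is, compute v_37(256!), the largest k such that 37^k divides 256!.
v_37(256!) = 6

Legendre's formula: v_p(n!) = Σ_{k ≥ 1} ⌊n / p^k⌋. For p = 37, n = 256, the terms are:
  ⌊256/37^1⌋ = ⌊256/37⌋ = 6
(the next term ⌊256/37^2⌋ = 0, terminating the sum). Summing: v_37(256!) = 6 = 6.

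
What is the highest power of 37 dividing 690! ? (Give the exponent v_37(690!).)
v_37(690!) = 18

Legendre's formula: v_p(n!) = Σ_{k ≥ 1} ⌊n / p^k⌋. For p = 37, n = 690, the terms are:
  ⌊690/37^1⌋ = ⌊690/37⌋ = 18
(the next term ⌊690/37^2⌋ = 0, terminating the sum). Summing: v_37(690!) = 18 = 18.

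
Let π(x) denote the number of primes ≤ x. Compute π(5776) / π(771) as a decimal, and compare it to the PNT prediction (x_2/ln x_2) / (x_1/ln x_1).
π(5776)/π(771) = 757/136 ≈ 5.5662;  PNT prediction ≈ 5.7498.

π(771) = 136 and π(5776) = 757, so π(5776)/π(771) ≈ 5.5662. The PNT-predicted ratio is (5776/ln(5776)) / (771/ln(771)) ≈ 5.7498. The two agree to within a few percent, as expected.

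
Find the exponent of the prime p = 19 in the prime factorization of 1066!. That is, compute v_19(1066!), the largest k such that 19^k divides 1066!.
v_19(1066!) = 58

Legendre's formula: v_p(n!) = Σ_{k ≥ 1} ⌊n / p^k⌋. For p = 19, n = 1066, the terms are:
  ⌊1066/19^1⌋ = ⌊1066/19⌋ = 56
  ⌊1066/19^2⌋ = ⌊1066/361⌋ = 2
(the next term ⌊1066/19^3⌋ = 0, terminating the sum). Summing: v_19(1066!) = 56 + 2 = 58.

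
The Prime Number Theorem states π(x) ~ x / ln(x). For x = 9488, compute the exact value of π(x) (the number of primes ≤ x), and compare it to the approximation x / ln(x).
π(9488) = 1175;  x/ln(x) ≈ 1036.06;  relative error ≈ 11.82%.

Directly count primes up to 9488: π(9488) = 1175. The PNT approximation gives 9488/ln(9488) ≈ 9488/9.15778 ≈ 1036.06. Relative error (π(x) − x/ln(x)) / π(x) ≈ 11.82%; the approximation is known to undercount slightly (Li(x) is a better estimate).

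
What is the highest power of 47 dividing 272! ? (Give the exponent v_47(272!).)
v_47(272!) = 5

Legendre's formula: v_p(n!) = Σ_{k ≥ 1} ⌊n / p^k⌋. For p = 47, n = 272, the terms are:
  ⌊272/47^1⌋ = ⌊272/47⌋ = 5
(the next term ⌊272/47^2⌋ = 0, terminating the sum). Summing: v_47(272!) = 5 = 5.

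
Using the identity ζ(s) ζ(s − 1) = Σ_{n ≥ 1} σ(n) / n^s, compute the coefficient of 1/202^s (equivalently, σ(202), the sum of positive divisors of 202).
σ(202) = 306

In the product (Σ m^0/m^s)(Σ k / k^s) = Σ (Σ_{d | n} d) / n^s, the coefficient of 1/n^s is σ(n) = Σ_{d | n} d. For n = 202, divisors are [1, 2, 101, 202]; summing: σ(202) = 306.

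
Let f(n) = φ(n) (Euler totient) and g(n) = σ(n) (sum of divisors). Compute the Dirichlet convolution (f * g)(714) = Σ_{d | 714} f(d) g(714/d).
(φ * σ)(714) = 11424

Divisors of 714: [1, 2, 3, 6, 7, 14, 17, 21, 34, 42, 51, 102, 119, 238, 357, 714]. For each d | 714:
  d = 1: φ(1) · σ(714/1) = 1 · 1728 = 1728
  d = 2: φ(2) · σ(714/2) = 1 · 576 = 576
  d = 3: φ(3) · σ(714/3) = 2 · 432 = 864
  d = 6: φ(6) · σ(714/6) = 2 · 144 = 288
  d = 7: φ(7) · σ(714/7) = 6 · 216 = 1296
  d = 14: φ(14) · σ(714/14) = 6 · 72 = 432
  d = 17: φ(17) · σ(714/17) = 16 · 96 = 1536
  d = 21: φ(21) · σ(714/21) = 12 · 54 = 648
  d = 34: φ(34) · σ(714/34) = 16 · 32 = 512
  d = 42: φ(42) · σ(714/42) = 12 · 18 = 216
  d = 51: φ(51) · σ(714/51) = 32 · 24 = 768
  d = 102: φ(102) · σ(714/102) = 32 · 8 = 256
  d = 119: φ(119) · σ(714/119) = 96 · 12 = 1152
  d = 238: φ(238) · σ(714/238) = 96 · 4 = 384
  d = 357: φ(357) · σ(714/357) = 192 · 3 = 576
  d = 714: φ(714) · σ(714/714) = 192 · 1 = 192
Summing: (φ * σ)(714) = 1728 + 576 + 864 + 288 + 1296 + 432 + 1536 + 648 + 512 + 216 + 768 + 256 + 1152 + 384 + 576 + 192 = 11424.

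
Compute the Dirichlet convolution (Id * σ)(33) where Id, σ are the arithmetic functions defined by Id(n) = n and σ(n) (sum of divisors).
(Id * σ)(33) = 161

Divisors of 33: [1, 3, 11, 33]. For each d | 33:
  d = 1: Id(1) · σ(33/1) = 1 · 48 = 48
  d = 3: Id(3) · σ(33/3) = 3 · 12 = 36
  d = 11: Id(11) · σ(33/11) = 11 · 4 = 44
  d = 33: Id(33) · σ(33/33) = 33 · 1 = 33
Summing: (Id * σ)(33) = 48 + 36 + 44 + 33 = 161.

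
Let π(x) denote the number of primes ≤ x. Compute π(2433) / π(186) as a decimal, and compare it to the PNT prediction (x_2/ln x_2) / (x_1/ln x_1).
π(2433)/π(186) = 360/42 ≈ 8.5714;  PNT prediction ≈ 8.7671.

π(186) = 42 and π(2433) = 360, so π(2433)/π(186) ≈ 8.5714. The PNT-predicted ratio is (2433/ln(2433)) / (186/ln(186)) ≈ 8.7671. The two agree to within a few percent, as expected.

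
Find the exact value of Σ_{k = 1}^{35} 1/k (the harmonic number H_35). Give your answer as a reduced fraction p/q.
H_35 = 54437269998109/13127595717600

Direct summation: H_35 = 1 + 1/2 + ... + 1/35. The least common denominator is lcm(1, ..., 35) = 144403552893600; over this denominator the numerator is 144403552893600 + 72201776446800 + 48134517631200 + 36100888223400 + 28880710578720 + 24067258815600 + 20629078984800 + 18050444111700 + 16044839210400 + 14440355289360 + 13127595717600 + 12033629407800 + 11107965607200 + 10314539492400 + 9626903526240 + 9025222055850 + 8494326640800 + 8022419605200 + 7600186994400 + 7220177644680 + 6876359661600 + 6563797858800 + 6278415343200 + 6016814703900 + 5776142115744 + 5553982803600 + 5348279736800 + 5157269746200 + 4979432858400 + 4813451763120 + 4658179125600 + 4512611027925 + 4375865239200 + 4247163320400 + 4125815796960 = 598809969979199, so H_35 = 598809969979199/144403552893600; reducing by gcd(598809969979199, 144403552893600) = 11 gives 54437269998109/13127595717600 ≈ 4.14678. (The PNT-adjacent estimate ln(35) + γ ≈ 4.13256 matches within O(1/n).)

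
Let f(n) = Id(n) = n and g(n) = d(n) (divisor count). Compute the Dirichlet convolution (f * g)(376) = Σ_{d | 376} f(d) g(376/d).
(Id * d)(376) = 1274

Divisors of 376: [1, 2, 4, 8, 47, 94, 188, 376]. For each d | 376:
  d = 1: Id(1) · d(376/1) = 1 · 8 = 8
  d = 2: Id(2) · d(376/2) = 2 · 6 = 12
  d = 4: Id(4) · d(376/4) = 4 · 4 = 16
  d = 8: Id(8) · d(376/8) = 8 · 2 = 16
  d = 47: Id(47) · d(376/47) = 47 · 4 = 188
  d = 94: Id(94) · d(376/94) = 94 · 3 = 282
  d = 188: Id(188) · d(376/188) = 188 · 2 = 376
  d = 376: Id(376) · d(376/376) = 376 · 1 = 376
Summing: (Id * d)(376) = 8 + 12 + 16 + 16 + 188 + 282 + 376 + 376 = 1274.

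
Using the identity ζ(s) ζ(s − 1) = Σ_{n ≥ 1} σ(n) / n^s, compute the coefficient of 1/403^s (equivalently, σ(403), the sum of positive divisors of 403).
σ(403) = 448

In the product (Σ m^0/m^s)(Σ k / k^s) = Σ (Σ_{d | n} d) / n^s, the coefficient of 1/n^s is σ(n) = Σ_{d | n} d. For n = 403, divisors are [1, 13, 31, 403]; summing: σ(403) = 448.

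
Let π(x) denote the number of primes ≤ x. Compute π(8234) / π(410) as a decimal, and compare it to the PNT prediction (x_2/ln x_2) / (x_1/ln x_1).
π(8234)/π(410) = 1033/80 ≈ 12.9125;  PNT prediction ≈ 13.4008.

π(410) = 80 and π(8234) = 1033, so π(8234)/π(410) ≈ 12.9125. The PNT-predicted ratio is (8234/ln(8234)) / (410/ln(410)) ≈ 13.4008. The two agree to within a few percent, as expected.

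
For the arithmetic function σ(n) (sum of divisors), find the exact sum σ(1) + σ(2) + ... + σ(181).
Σ_{n ≤ 181} σ(n) = 27002

Compute σ(n) for each 1 ≤ n ≤ 181: σ(1) = 1, σ(2) = 3, σ(3) = 4, σ(4) = 7, σ(5) = 6, σ(6) = 12, σ(7) = 8, σ(8) = 15, σ(9) = 13, σ(10) = 18, σ(11) = 12, σ(12) = 28, σ(13) = 14, σ(14) = 24, σ(15) = 24, σ(16) = 31, σ(17) = 18, σ(18) = 39, σ(19) = 20, σ(20) = 42, σ(21) = 32, σ(22) = 36, σ(23) = 24, σ(24) = 60, σ(25) = 31, σ(26) = 42, σ(27) = 40, σ(28) = 56, σ(29) = 30, σ(30) = 72, σ(31) = 32, σ(32) = 63, σ(33) = 48, σ(34) = 54, σ(35) = 48, σ(36) = 91, σ(37) = 38, σ(38) = 60, σ(39) = 56, σ(40) = 90, σ(41) = 42, σ(42) = 96, σ(43) = 44, σ(44) = 84, σ(45) = 78, σ(46) = 72, σ(47) = 48, σ(48) = 124, σ(49) = 57, σ(50) = 93, σ(51) = 72, σ(52) = 98, σ(53) = 54, σ(54) = 120, σ(55) = 72, σ(56) = 120, σ(57) = 80, σ(58) = 90, σ(59) = 60, σ(60) = 168, σ(61) = 62, σ(62) = 96, σ(63) = 104, σ(64) = 127, σ(65) = 84, σ(66) = 144, σ(67) = 68, σ(68) = 126, σ(69) = 96, σ(70) = 144, σ(71) = 72, σ(72) = 195, σ(73) = 74, σ(74) = 114, σ(75) = 124, σ(76) = 140, σ(77) = 96, σ(78) = 168, σ(79) = 80, σ(80) = 186, σ(81) = 121, σ(82) = 126, σ(83) = 84, σ(84) = 224, σ(85) = 108, σ(86) = 132, σ(87) = 120, σ(88) = 180, σ(89) = 90, σ(90) = 234, σ(91) = 112, σ(92) = 168, σ(93) = 128, σ(94) = 144, σ(95) = 120, σ(96) = 252, σ(97) = 98, σ(98) = 171, σ(99) = 156, σ(100) = 217, σ(101) = 102, σ(102) = 216, σ(103) = 104, σ(104) = 210, σ(105) = 192, σ(106) = 162, σ(107) = 108, σ(108) = 280, σ(109) = 110, σ(110) = 216, σ(111) = 152, σ(112) = 248, σ(113) = 114, σ(114) = 240, σ(115) = 144, σ(116) = 210, σ(117) = 182, σ(118) = 180, σ(119) = 144, σ(120) = 360, σ(121) = 133, σ(122) = 186, σ(123) = 168, σ(124) = 224, σ(125) = 156, σ(126) = 312, σ(127) = 128, σ(128) = 255, σ(129) = 176, σ(130) = 252, σ(131) = 132, σ(132) = 336, σ(133) = 160, σ(134) = 204, σ(135) = 240, σ(136) = 270, σ(137) = 138, σ(138) = 288, σ(139) = 140, σ(140) = 336, σ(141) = 192, σ(142) = 216, σ(143) = 168, σ(144) = 403, σ(145) = 180, σ(146) = 222, σ(147) = 228, σ(148) = 266, σ(149) = 150, σ(150) = 372, σ(151) = 152, σ(152) = 300, σ(153) = 234, σ(154) = 288, σ(155) = 192, σ(156) = 392, σ(157) = 158, σ(158) = 240, σ(159) = 216, σ(160) = 378, σ(161) = 192, σ(162) = 363, σ(163) = 164, σ(164) = 294, σ(165) = 288, σ(166) = 252, σ(167) = 168, σ(168) = 480, σ(169) = 183, σ(170) = 324, σ(171) = 260, σ(172) = 308, σ(173) = 174, σ(174) = 360, σ(175) = 248, σ(176) = 372, σ(177) = 240, σ(178) = 270, σ(179) = 180, σ(180) = 546, σ(181) = 182. Summing all 181 values: 27002. (Average order: Σ_{n ≤ x} σ(n) ~ (π²/12) x². For x = 181, (π²/12)·181² ≈ 26944.84.)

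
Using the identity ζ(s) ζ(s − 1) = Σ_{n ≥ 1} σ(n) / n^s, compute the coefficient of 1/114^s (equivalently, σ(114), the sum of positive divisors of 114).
σ(114) = 240

In the product (Σ m^0/m^s)(Σ k / k^s) = Σ (Σ_{d | n} d) / n^s, the coefficient of 1/n^s is σ(n) = Σ_{d | n} d. For n = 114, divisors are [1, 2, 3, 6, 19, 38, 57, 114]; summing: σ(114) = 240.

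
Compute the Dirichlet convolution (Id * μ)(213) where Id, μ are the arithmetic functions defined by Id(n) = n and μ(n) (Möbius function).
(Id * μ)(213) = 140

Divisors of 213: [1, 3, 71, 213]. For each d | 213:
  d = 1: Id(1) · μ(213/1) = 1 · 1 = 1
  d = 3: Id(3) · μ(213/3) = 3 · -1 = -3
  d = 71: Id(71) · μ(213/71) = 71 · -1 = -71
  d = 213: Id(213) · μ(213/213) = 213 · 1 = 213
Summing: (Id * μ)(213) = 1 + -3 + -71 + 213 = 140.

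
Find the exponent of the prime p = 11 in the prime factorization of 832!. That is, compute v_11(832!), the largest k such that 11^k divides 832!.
v_11(832!) = 81

Legendre's formula: v_p(n!) = Σ_{k ≥ 1} ⌊n / p^k⌋. For p = 11, n = 832, the terms are:
  ⌊832/11^1⌋ = ⌊832/11⌋ = 75
  ⌊832/11^2⌋ = ⌊832/121⌋ = 6
(the next term ⌊832/11^3⌋ = 0, terminating the sum). Summing: v_11(832!) = 75 + 6 = 81.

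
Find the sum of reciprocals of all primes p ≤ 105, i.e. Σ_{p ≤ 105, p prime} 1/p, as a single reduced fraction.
Σ 1/p = 43710588286712969019768170103664304877397/23984823528925228172706521638692258396210

π(105) = 27, so the primes ≤ 105 are [2, 3, 5, 7, 11, 13, 17, 19, 23, 29, 31, 37, 41, 43, 47, 53, 59, 61, 67, 71, 73, 79, 83, 89, 97, 101, 103]. Summing 1/p over these primes: 43710588286712969019768170103664304877397/23984823528925228172706521638692258396210 ≈ 1.8224. Mertens estimate ln ln(105) + 0.2615 ≈ 1.7992.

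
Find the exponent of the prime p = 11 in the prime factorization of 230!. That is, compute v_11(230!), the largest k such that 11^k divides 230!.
v_11(230!) = 21

Legendre's formula: v_p(n!) = Σ_{k ≥ 1} ⌊n / p^k⌋. For p = 11, n = 230, the terms are:
  ⌊230/11^1⌋ = ⌊230/11⌋ = 20
  ⌊230/11^2⌋ = ⌊230/121⌋ = 1
(the next term ⌊230/11^3⌋ = 0, terminating the sum). Summing: v_11(230!) = 20 + 1 = 21.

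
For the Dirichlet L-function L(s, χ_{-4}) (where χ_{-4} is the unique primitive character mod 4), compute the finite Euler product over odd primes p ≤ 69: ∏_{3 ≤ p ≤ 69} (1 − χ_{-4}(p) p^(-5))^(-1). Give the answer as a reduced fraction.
∏ = 37979204647637350516760877329690181347337250286656304892593349955377546774080367593893487696930042429/38125690090169221251718118687086971940856605396725095947148046662410194981822835725803035469807616000

The odd primes p ≤ 69 are [3, 5, 7, 11, 13, 17, 19, 23, 29, 31, 37, 41, 43, 47, 53, 59, 61, 67]. For each, χ(p) = 1 if p ≡ 1 mod 4, χ(p) = −1 if p ≡ 3 mod 4. Taking (1 − χ(p)/p^5)^(-1) = p^5/(p^5 − χ(p)): (1 − (-1)/3^5)^(-1) · (1 − (1)/5^5)^(-1) · (1 − (-1)/7^5)^(-1) · (1 − (-1)/11^5)^(-1) · (1 − (1)/13^5)^(-1) · (1 − (1)/17^5)^(-1) · (1 − (-1)/19^5)^(-1) · (1 − (-1)/23^5)^(-1) · (1 − (1)/29^5)^(-1) · (1 − (-1)/31^5)^(-1) · (1 − (1)/37^5)^(-1) · (1 − (1)/41^5)^(-1) · (1 − (-1)/43^5)^(-1) · (1 − (-1)/47^5)^(-1) · (1 − (1)/53^5)^(-1) · (1 − (-1)/59^5)^(-1) · (1 − (1)/61^5)^(-1) · (1 − (-1)/67^5)^(-1) = 37979204647637350516760877329690181347337250286656304892593349955377546774080367593893487696930042429/38125690090169221251718118687086971940856605396725095947148046662410194981822835725803035469807616000.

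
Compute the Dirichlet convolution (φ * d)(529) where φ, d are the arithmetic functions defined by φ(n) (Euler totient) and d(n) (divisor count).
(φ * d)(529) = 553

Divisors of 529: [1, 23, 529]. For each d | 529:
  d = 1: φ(1) · d(529/1) = 1 · 3 = 3
  d = 23: φ(23) · d(529/23) = 22 · 2 = 44
  d = 529: φ(529) · d(529/529) = 506 · 1 = 506
Summing: (φ * d)(529) = 3 + 44 + 506 = 553.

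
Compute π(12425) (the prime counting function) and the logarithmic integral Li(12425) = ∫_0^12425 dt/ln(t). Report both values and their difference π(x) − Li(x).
π(12425) = 1483;  Li(12425) ≈ 1506.26;  π(x) − Li(x) ≈ -23.26.

Direct count of primes ≤ 12425 gives π(12425) = 1483. Numerical evaluation of the logarithmic integral gives Li(12425) ≈ 1506.26. The difference π(x) − Li(x) ≈ -23.26 is typically negative for small/moderate x (Li(x) overestimates), though Littlewood's theorem shows this sign changes infinitely often.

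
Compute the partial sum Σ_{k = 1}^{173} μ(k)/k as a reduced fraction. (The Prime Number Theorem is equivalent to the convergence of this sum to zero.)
Σ μ(k)/k = -793961929871179795717382670578573859259482725009372635516241466829/166589903787325219380851695350896256250980509594874862046961683989710

Values of μ(k) for 1 ≤ k ≤ 173: μ(1) = 1, μ(2) = -1, μ(3) = -1, μ(5) = -1, μ(6) = 1, μ(7) = -1, μ(10) = 1, μ(11) = -1, μ(13) = -1, μ(14) = 1, μ(15) = 1, μ(17) = -1, μ(19) = -1, μ(21) = 1, μ(22) = 1, μ(23) = -1, μ(26) = 1, μ(29) = -1, μ(30) = -1, μ(31) = -1, μ(33) = 1, μ(34) = 1, μ(35) = 1, μ(37) = -1, μ(38) = 1, μ(39) = 1, μ(41) = -1, μ(42) = -1, μ(43) = -1, μ(46) = 1, μ(47) = -1, μ(51) = 1, μ(53) = -1, μ(55) = 1, μ(57) = 1, μ(58) = 1, μ(59) = -1, μ(61) = -1, μ(62) = 1, μ(65) = 1, μ(66) = -1, μ(67) = -1, μ(69) = 1, μ(70) = -1, μ(71) = -1, μ(73) = -1, μ(74) = 1, μ(77) = 1, μ(78) = -1, μ(79) = -1, μ(82) = 1, μ(83) = -1, μ(85) = 1, μ(86) = 1, μ(87) = 1, μ(89) = -1, μ(91) = 1, μ(93) = 1, μ(94) = 1, μ(95) = 1, μ(97) = -1, μ(101) = -1, μ(102) = -1, μ(103) = -1, μ(105) = -1, μ(106) = 1, μ(107) = -1, μ(109) = -1, μ(110) = -1, μ(111) = 1, μ(113) = -1, μ(114) = -1, μ(115) = 1, μ(118) = 1, μ(119) = 1, μ(122) = 1, μ(123) = 1, μ(127) = -1, μ(129) = 1, μ(130) = -1, μ(131) = -1, μ(133) = 1, μ(134) = 1, μ(137) = -1, μ(138) = -1, μ(139) = -1, μ(141) = 1, μ(142) = 1, μ(143) = 1, μ(145) = 1, μ(146) = 1, μ(149) = -1, μ(151) = -1, μ(154) = -1, μ(155) = 1, μ(157) = -1, μ(158) = 1, μ(159) = 1, μ(161) = 1, μ(163) = -1, μ(165) = -1, μ(166) = 1, μ(167) = -1, μ(170) = -1, μ(173) = -1, with μ = 0 on non-squarefree integers. Summing μ(k)/k for k where μ(k) ≠ 0 gives -793961929871179795717382670578573859259482725009372635516241466829/166589903787325219380851695350896256250980509594874862046961683989710 ≈ -0.0048. (PNT ⟺ this sum → 0 as n → ∞.)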